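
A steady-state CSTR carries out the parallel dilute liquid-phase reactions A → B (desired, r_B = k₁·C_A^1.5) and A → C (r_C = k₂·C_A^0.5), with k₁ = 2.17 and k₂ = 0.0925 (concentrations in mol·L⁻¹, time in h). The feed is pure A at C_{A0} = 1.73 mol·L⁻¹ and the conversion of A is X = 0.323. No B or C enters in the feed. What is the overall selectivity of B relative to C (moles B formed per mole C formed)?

Exit C_A = C_{A0}(1−X) = 1.73×0.677 = 1.171 mol·L⁻¹.
In a CSTR the entire volume is at exit conditions, so r_B = 2.17×1.171^1.5 = 2.751 and r_C = 0.0925×1.171^0.5 = 0.1001.
Overall selectivity = C_B/C_C = r_Bτ/(r_Cτ) = r_B/r_C = 27.5.

27.5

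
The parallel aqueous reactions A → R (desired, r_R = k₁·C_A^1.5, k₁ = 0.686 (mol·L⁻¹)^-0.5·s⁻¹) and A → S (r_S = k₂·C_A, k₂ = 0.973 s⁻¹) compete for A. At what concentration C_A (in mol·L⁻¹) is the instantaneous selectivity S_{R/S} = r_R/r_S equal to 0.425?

0.363 mol·L⁻¹

S_{R/S} = (k₁/k₂)·C_A^0.5 ⇒ C_A = (S·k₂/k₁)^(2).
= (0.425×0.973/0.686)^(2) = (0.6028)^(2) = 0.363 mol·L⁻¹.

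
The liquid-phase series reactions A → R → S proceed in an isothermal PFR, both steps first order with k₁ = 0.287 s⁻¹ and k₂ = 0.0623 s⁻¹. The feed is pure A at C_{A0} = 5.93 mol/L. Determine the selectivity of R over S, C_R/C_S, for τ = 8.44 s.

2.38

For first-order series with pure A initially, C_R(τ) = k₁C_{A0}/(k₂−k₁)·(e^(−k₁τ) − e^(−k₂τ)).
e^(−k₁τ) = e^(−0.287×8.44) = e^(−2.422) = 0.08872; e^(−k₂τ) = e^(−0.5258) = 0.5911.
C_R = 0.287×5.93/(0.0623−0.287) × (0.08872−0.5911) = (-7.574)×(-0.5024) = 3.805 mol/L.
C_A = C_{A0}e^(−k₁τ) = 0.5261 mol/L, so C_S = C_{A0}−C_A−C_R = 1.599 mol/L; C_R/C_S = 2.38.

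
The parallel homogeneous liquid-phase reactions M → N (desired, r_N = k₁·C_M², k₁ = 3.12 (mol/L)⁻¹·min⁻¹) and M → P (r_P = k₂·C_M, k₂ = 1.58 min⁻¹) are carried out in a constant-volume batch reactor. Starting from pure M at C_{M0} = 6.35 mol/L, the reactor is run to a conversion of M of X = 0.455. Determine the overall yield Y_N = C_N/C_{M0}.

C_M = C_{M0}(1−X) = 3.461 mol/L.
Along a PFR/batch, dC_P/dC_M = −r_P/(r_N+r_P) = −k₂/(k₂+k₁·C_M).
Integrating from C_{M0} to C_M: C_P = (1.58/3.12)·ln[(1.58+3.12·6.35)/(1.58+3.12·3.46)] = 0.5064·ln(21.39/12.38) = 0.2771 mol/L.
Then C_N = (C_{M0}−C_M) − C_P = 2.889 − 0.2771 = 2.612 mol/L.
Y_N = C_N/C_{M0} = 2.612/6.35 = 0.411.

0.411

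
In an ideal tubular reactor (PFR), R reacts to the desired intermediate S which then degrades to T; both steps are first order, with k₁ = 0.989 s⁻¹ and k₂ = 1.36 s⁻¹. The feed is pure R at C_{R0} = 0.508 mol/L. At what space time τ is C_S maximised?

0.859 s

For first-order series the maximum of C_S occurs at τ_opt = ln(k₂/k₁)/(k₂−k₁).
= ln(1.36/0.989)/(1.36−0.989) = ln(1.375)/0.3710 = 0.3185/0.3710 = 0.859 s.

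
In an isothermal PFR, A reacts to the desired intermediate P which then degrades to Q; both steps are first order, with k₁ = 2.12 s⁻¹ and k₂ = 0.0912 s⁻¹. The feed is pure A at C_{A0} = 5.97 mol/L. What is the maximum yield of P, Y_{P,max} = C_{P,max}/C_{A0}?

For a first-order series the maximum intermediate yield is C_{P,max}/C_{A0} = (k₁/k₂)^[k₂/(k₂−k₁)].
= (2.12/0.0912)^(0.0912/(0.0912−2.12)) = (23.25)^(-0.04495) = 0.8681.

0.868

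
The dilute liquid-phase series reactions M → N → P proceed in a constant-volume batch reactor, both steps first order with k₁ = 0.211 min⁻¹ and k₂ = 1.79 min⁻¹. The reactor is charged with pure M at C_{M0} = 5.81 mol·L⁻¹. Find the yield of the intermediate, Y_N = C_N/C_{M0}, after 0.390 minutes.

0.0566

Solving the coupled first-order balances gives C_N(t) = [k₁/(k₂−k₁)]·C_{M0}·(e^(−k₁t) − e^(−k₂t)).
e^(−k₁t) = e^(−0.211×0.390) = e^(−0.08229) = 0.9210; e^(−k₂t) = e^(−0.6981) = 0.4975.
C_N = 0.211×5.81/(1.79−0.211) × (0.9210−0.4975) = 0.7764×0.4235 = 0.3288 mol·L⁻¹.
Y_N = C_N/C_{M0} = 0.3288/5.81 = 0.0566.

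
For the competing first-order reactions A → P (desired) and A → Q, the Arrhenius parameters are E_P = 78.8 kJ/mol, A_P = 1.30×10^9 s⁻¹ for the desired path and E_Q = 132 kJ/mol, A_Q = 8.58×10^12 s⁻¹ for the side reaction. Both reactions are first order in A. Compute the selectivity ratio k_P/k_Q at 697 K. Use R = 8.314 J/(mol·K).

1.47

Since both paths have the same order in A, the concentration cancels and S_{P/Q} = k_P/k_Q = (A_P/A_Q)·exp[(E_Q−E_P)/(RT)].
(E_Q−E_P)/(RT) = (132−78.8)×10³/(8.314×697) = 53200/5795 = 9.181.
k_P/k_Q = (1.30×10^9/8.58×10^12)·exp(9.181) = 1.515×10^-4 × 9707 = 1.47.
Since E_P < E_Q, lowering the temperature improves selectivity toward P.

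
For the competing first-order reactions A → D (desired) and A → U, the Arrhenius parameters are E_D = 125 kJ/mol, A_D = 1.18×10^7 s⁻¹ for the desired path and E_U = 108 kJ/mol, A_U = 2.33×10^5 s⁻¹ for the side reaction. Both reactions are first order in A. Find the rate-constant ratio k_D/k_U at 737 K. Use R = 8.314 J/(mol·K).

3.16

With equal orders, S_{D/U} = k_D/k_U = (A_D/A_U)·exp[(E_U−E_D)/(RT)].
(E_U−E_D)/(RT) = (108−125)×10³/(8.314×737) = -17000/6127 = -2.774.
k_D/k_U = (1.18×10^7/2.33×10^5)·exp(-2.774) = 50.64 × 0.06239 = 3.16.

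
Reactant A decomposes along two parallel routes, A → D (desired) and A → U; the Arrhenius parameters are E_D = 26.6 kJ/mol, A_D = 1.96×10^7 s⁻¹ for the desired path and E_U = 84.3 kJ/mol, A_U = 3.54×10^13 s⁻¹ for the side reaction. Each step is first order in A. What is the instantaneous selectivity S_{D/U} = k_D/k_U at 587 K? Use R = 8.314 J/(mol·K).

0.0755

k_D/k_U = (A_D/A_U)·exp[−(E_D−E_U)/(RT)] = (A_D/A_U)·exp[(E_U−E_D)/(RT)].
(E_U−E_D)/(RT) = (84.3−26.6)×10³/(8.314×587) = 57700/4880 = 11.82.
k_D/k_U = (1.96×10^7/3.54×10^13)·exp(11.82) = 5.537×10^-7 × 1.364×10^5 = 0.0755.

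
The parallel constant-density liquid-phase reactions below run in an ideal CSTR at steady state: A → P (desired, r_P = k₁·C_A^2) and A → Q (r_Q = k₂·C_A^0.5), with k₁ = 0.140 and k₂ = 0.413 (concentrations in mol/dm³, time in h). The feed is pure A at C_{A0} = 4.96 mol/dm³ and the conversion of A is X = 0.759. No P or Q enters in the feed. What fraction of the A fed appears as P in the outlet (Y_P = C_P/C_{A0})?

Exit C_A = C_{A0}(1−X) = 4.96×0.241 = 1.195 mol/dm³.
A CSTR operates uniformly at the exit composition, giving r_P = 0.2000 and r_Q = 0.4515 (each k·C_A^n at C_A = 1.195).
Fraction of consumed A going to P: r_P/(r_P+r_Q) = 0.3070.
C_P = 0.3070·C_{A0}·X = 0.3070×4.96×0.759 = 1.16 mol/dm³; Y_P = C_P/C_{A0} = 0.233.

0.233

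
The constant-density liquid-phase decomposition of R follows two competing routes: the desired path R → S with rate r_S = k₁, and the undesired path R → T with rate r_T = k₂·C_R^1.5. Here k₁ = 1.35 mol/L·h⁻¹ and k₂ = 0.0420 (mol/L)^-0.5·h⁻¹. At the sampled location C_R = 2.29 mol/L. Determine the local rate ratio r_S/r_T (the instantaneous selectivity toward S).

S_{S/T} = r_S/r_T = (k₁)/(k₂·C_R^1.5) = (k₁/k₂)·C_R^-1.5.
= (1.35) / (0.0420×2.290^1.5) = 1.350/0.1455 = 9.28.
The undesired path is higher order in R, so low C_R (CSTR or dilute feed) favours S.

9.28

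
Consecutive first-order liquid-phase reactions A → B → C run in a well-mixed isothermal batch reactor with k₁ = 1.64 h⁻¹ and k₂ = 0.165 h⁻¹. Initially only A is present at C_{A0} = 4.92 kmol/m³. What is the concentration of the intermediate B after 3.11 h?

3.24 kmol/m³

The intermediate concentration in a first-order A→B→C sequence is C_B = k₁C_{A0}(e^(−k₁t) − e^(−k₂t))/(k₂−k₁).
e^(−k₁t) = e^(−1.64×3.11) = e^(−5.100) = 0.006094; e^(−k₂t) = e^(−0.5131) = 0.5986.
C_B = 1.64×4.92/(0.165−1.64) × (0.006094−0.5986) = (-5.470)×(-0.5925) = 3.241 kmol/m³.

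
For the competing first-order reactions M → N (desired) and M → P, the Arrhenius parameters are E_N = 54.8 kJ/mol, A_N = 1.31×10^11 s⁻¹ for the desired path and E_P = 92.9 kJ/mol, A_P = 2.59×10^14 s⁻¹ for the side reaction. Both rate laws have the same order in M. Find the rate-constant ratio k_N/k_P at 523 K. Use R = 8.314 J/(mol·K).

k_N/k_P = (A_N/A_P)·exp[−(E_N−E_P)/(RT)] = (A_N/A_P)·exp[(E_P−E_N)/(RT)].
(E_P−E_N)/(RT) = (92.9−54.8)×10³/(8.314×523) = 38100/4348 = 8.762.
k_N/k_P = (1.31×10^11/2.59×10^14)·exp(8.762) = 5.058×10^-4 × 6388 = 3.23.
Since E_N < E_P, lowering the temperature improves selectivity toward N.

3.23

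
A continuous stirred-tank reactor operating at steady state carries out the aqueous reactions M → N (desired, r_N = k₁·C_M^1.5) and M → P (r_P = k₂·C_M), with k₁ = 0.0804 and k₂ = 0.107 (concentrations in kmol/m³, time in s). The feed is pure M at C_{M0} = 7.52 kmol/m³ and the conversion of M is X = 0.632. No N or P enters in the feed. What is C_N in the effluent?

Exit C_M = C_{M0}(1−X) = 7.52×0.368 = 2.767 kmol/m³.
A CSTR operates uniformly at the exit composition, giving r_N = 0.3701 and r_P = 0.2961 (each k·C_M^n at C_M = 2.767).
Fraction of consumed M going to N: r_N/(r_N+r_P) = 0.5556.
C_N = 0.5556·C_{M0}·X = 0.5556×7.52×0.632 = 2.64 kmol/m³.

2.64 kmol/m³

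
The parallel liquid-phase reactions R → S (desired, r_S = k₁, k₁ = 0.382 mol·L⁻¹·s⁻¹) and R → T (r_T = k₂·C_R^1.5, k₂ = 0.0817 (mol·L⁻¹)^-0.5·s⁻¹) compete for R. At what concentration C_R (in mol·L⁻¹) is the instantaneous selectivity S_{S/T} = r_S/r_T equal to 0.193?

8.37 mol·L⁻¹

S_{S/T} = (k₁/k₂)·C_R^-1.5 ⇒ C_R = (S·k₂/k₁)^(1/(-1.5)).
= (0.193×0.0817/0.382)^(-0.6667) = (0.04128)^(-0.6667) = 8.37 mol·L⁻¹.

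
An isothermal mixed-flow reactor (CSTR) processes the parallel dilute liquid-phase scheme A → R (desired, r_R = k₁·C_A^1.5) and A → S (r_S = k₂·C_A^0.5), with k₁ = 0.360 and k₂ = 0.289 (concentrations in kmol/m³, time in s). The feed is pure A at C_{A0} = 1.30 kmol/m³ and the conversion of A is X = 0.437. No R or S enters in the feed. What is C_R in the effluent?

Exit C_A = C_{A0}(1−X) = 1.30×0.563 = 0.7319 kmol/m³.
Rates in a CSTR are evaluated at the outlet concentration: r_R = 0.360×0.7319^1.5 = 0.2254, r_S = 0.289×0.7319^0.5 = 0.2472.
Fraction of consumed A going to R: r_R/(r_R+r_S) = 0.4769.
C_R = 0.4769·C_{A0}·X = 0.4769×1.30×0.437 = 0.271 kmol/m³.

0.271 kmol/m³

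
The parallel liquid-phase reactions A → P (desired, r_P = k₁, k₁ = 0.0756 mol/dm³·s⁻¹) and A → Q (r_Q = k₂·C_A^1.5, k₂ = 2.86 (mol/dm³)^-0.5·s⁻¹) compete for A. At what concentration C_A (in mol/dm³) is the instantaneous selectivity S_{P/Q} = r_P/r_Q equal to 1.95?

S_{P/Q} = (k₁/k₂)·C_A^-1.5 ⇒ C_A = (S·k₂/k₁)^(1/(-1.5)).
= (1.95×2.86/0.0756)^(-0.6667) = (73.77)^(-0.6667) = 0.0569 mol/dm³.

0.0569 mol/dm³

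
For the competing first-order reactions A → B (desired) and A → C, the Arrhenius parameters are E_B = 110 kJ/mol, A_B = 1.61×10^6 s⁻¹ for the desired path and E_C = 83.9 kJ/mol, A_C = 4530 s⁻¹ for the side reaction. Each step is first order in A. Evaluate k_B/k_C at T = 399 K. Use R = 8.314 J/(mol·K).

0.136

k_B/k_C = (A_B/A_C)·exp[−(E_B−E_C)/(RT)] = (A_B/A_C)·exp[(E_C−E_B)/(RT)].
(E_C−E_B)/(RT) = (83.9−110)×10³/(8.314×399) = -26100/3317 = -7.868.
k_B/k_C = (1.61×10^6/4530)·exp(-7.868) = 355.4 × 3.828×10^-4 = 0.136.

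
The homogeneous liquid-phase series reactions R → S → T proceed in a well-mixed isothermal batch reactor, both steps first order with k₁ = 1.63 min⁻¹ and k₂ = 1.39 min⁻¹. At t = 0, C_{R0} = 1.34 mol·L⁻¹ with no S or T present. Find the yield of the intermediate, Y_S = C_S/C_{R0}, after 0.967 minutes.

Solving the coupled first-order balances gives C_S(t) = [k₁/(k₂−k₁)]·C_{R0}·(e^(−k₁t) − e^(−k₂t)).
e^(−k₁t) = e^(−1.63×0.967) = e^(−1.576) = 0.2068; e^(−k₂t) = e^(−1.344) = 0.2608.
C_S = 1.63×1.34/(1.39−1.63) × (0.2068−0.2608) = (-9.101)×(-0.05401) = 0.4915 mol·L⁻¹.
Y_S = C_S/C_{R0} = 0.4915/1.34 = 0.367.

0.367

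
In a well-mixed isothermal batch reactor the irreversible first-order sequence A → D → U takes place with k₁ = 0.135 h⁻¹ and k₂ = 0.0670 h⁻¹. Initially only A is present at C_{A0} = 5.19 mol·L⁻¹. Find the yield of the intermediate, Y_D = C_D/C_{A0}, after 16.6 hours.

0.442

For first-order series with pure A initially, C_D(t) = k₁C_{A0}/(k₂−k₁)·(e^(−k₁t) − e^(−k₂t)).
e^(−k₁t) = e^(−0.135×16.6) = e^(−2.241) = 0.1064; e^(−k₂t) = e^(−1.112) = 0.3288.
C_D = 0.135×5.19/(0.0670−0.135) × (0.1064−0.3288) = (-10.30)×(-0.2225) = 2.292 mol·L⁻¹.
Y_D = C_D/C_{A0} = 2.292/5.19 = 0.442.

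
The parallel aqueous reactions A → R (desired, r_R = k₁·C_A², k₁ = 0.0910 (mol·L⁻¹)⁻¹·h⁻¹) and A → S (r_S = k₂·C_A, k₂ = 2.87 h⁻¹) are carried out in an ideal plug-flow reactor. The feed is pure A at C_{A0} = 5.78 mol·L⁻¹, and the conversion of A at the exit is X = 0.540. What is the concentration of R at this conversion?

0.367 mol·L⁻¹

C_A = C_{A0}(1−X) = 2.659 mol·L⁻¹.
Along a PFR/batch, dC_S/dC_A = −r_S/(r_R+r_S) = −k₂/(k₂+k₁·C_A).
Integrating from C_{A0} to C_A: C_S = (2.87/0.0910)·ln[(2.87+0.0910·5.78)/(2.87+0.0910·2.66)] = 31.54·ln(3.396/3.112) = 2.755 mol·L⁻¹.
Then C_R = (C_{A0}−C_A) − C_S = 3.121 − 2.755 = 0.3665 mol·L⁻¹.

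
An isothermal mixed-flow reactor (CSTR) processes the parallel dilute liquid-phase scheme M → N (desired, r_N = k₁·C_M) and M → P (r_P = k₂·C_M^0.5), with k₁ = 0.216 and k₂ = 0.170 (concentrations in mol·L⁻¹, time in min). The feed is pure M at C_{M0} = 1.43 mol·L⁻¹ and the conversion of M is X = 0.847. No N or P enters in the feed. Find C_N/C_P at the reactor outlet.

0.594

Exit C_M = C_{M0}(1−X) = 1.43×0.153 = 0.2188 mol·L⁻¹.
A CSTR operates uniformly at the exit composition, giving r_N = 0.04726 and r_P = 0.07952 (each k·C_M^n at C_M = 0.2188).
Overall selectivity = C_N/C_P = r_Nτ/(r_Pτ) = r_N/r_P = 0.594.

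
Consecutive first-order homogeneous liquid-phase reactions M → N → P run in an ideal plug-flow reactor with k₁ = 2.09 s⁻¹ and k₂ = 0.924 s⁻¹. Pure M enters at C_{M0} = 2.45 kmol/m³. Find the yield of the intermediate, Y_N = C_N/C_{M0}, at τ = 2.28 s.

0.203

The intermediate concentration in a first-order A→B→C sequence is C_N = k₁C_{M0}(e^(−k₁τ) − e^(−k₂τ))/(k₂−k₁).
e^(−k₁τ) = e^(−2.09×2.28) = e^(−4.765) = 0.008521; e^(−k₂τ) = e^(−2.107) = 0.1216.
C_N = 2.09×2.45/(0.924−2.09) × (0.008521−0.1216) = (-4.392)×(-0.1131) = 0.4967 kmol/m³.
Y_N = C_N/C_{M0} = 0.4967/2.45 = 0.203.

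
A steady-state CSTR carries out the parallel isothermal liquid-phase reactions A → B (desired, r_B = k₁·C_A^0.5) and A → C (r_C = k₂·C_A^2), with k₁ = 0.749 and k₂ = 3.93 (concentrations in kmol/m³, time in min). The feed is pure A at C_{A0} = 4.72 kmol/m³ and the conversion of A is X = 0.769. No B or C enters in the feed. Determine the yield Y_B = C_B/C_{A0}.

0.110

Exit C_A = C_{A0}(1−X) = 4.72×0.231 = 1.090 kmol/m³.
Rates in a CSTR are evaluated at the outlet concentration: r_B = 0.749×1.090^0.5 = 0.7821, r_C = 3.93×1.090^2 = 4.672.
Fraction of consumed A going to B: r_B/(r_B+r_C) = 0.1434.
C_B = 0.1434·C_{A0}·X = 0.1434×4.72×0.769 = 0.520 kmol/m³; Y_B = C_B/C_{A0} = 0.110.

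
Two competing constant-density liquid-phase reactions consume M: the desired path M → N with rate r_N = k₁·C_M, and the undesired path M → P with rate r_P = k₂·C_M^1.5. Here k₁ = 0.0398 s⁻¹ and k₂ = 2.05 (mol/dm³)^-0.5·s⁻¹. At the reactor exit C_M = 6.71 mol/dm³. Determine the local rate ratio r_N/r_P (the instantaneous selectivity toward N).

0.00749

S_{N/P} = r_N/r_P = (k₁·C_M)/(k₂·C_M^1.5) = (k₁/k₂)·C_M^-0.5.
= (0.0398×6.710) / (2.05×6.710^1.5) = 0.2671/35.63 = 0.00749.
The undesired path is higher order in M, so low C_M (CSTR or dilute feed) favours N.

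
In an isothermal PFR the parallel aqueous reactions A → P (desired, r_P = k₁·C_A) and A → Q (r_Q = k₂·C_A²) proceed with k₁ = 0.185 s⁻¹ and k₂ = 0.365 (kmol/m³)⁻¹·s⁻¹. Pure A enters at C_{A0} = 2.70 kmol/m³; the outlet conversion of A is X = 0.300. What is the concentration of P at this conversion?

C_A = C_{A0}(1−X) = 1.890 kmol/m³.
Along a PFR/batch, dC_P/dC_A = −r_P/(r_P+r_Q) = −k₁/(k₁+k₂·C_A).
Integrating from C_{A0} to C_A: C_P = (0.185/0.365)·ln[(0.185+0.365·2.70)/(0.185+0.365·1.89)] = 0.5068·ln(1.171/0.8748) = 0.1476 kmol/m³.

0.148 kmol/m³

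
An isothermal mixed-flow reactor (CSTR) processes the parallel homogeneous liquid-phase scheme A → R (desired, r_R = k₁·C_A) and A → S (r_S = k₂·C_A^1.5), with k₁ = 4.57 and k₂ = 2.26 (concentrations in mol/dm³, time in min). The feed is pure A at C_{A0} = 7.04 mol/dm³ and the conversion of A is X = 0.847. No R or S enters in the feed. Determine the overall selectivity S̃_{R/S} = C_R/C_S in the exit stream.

1.95

Exit C_A = C_{A0}(1−X) = 7.04×0.153 = 1.077 mol/dm³.
Rates in a CSTR are evaluated at the outlet concentration: r_R = 4.57×1.077 = 4.922, r_S = 2.26×1.077^1.5 = 2.526.
Overall selectivity = C_R/C_S = r_Rτ/(r_Sτ) = r_R/r_S = 1.95.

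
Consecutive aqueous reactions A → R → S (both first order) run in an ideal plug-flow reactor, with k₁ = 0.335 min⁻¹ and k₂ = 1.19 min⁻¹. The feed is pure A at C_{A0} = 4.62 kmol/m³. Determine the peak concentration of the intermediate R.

0.791 kmol/m³

At the optimum, C_{R,max}/C_{A0} = (k₁/k₂)^[k₂/(k₂−k₁)].
= (0.335/1.19)^(1.19/(1.19−0.335)) = (0.2815)^(1.392) = 0.1713.
C_{R,max} = 0.1713×4.62 = 0.791 kmol/m³.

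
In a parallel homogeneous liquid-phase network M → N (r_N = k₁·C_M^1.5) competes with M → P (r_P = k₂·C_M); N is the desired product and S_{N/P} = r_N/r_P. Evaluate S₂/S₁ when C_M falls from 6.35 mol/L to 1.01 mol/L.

0.399

S_{N/P} = (k₁/k₂)·C_M^0.5, so S₂/S₁ = (C_{M,2}/C_{M,1})^0.5.
= (1.01/6.35)^0.5 = (0.1591)^0.5 = 0.399.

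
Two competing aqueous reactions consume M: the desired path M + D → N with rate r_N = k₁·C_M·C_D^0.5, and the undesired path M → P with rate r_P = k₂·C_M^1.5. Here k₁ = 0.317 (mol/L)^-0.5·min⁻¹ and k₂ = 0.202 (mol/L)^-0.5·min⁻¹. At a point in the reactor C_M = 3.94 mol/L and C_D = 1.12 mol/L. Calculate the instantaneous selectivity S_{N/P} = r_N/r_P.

0.837

S_{N/P} = r_N/r_P = (k₁·C_M·C_D^0.5)/(k₂·C_M^1.5) = (k₁/k₂)·C_M^-0.5·C_D^0.5.
= (0.317×3.940×1.120^0.5) / (0.202×3.940^1.5) = 1.322/1.580 = 0.837.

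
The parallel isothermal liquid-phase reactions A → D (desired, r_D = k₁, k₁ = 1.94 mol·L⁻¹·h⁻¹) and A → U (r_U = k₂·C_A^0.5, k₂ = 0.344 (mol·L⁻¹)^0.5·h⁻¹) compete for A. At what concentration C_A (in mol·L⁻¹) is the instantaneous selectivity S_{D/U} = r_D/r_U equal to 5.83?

S_{D/U} = (k₁/k₂)·C_A^-0.5 ⇒ C_A = (S·k₂/k₁)^(-2).
= (5.83×0.344/1.94)^(-2) = (1.034)^(-2) = 0.936 mol·L⁻¹.

0.936 mol·L⁻¹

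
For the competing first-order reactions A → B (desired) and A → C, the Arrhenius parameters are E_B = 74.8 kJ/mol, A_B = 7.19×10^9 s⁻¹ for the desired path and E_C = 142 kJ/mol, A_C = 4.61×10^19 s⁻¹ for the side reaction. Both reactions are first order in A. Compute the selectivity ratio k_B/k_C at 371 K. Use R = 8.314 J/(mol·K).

0.452

k_B/k_C = (A_B/A_C)·exp[−(E_B−E_C)/(RT)] = (A_B/A_C)·exp[(E_C−E_B)/(RT)].
(E_C−E_B)/(RT) = (142−74.8)×10³/(8.314×371) = 67200/3084 = 21.79.
k_B/k_C = (7.19×10^9/4.61×10^19)·exp(21.79) = 1.560×10^-10 × 2.895×10^9 = 0.452.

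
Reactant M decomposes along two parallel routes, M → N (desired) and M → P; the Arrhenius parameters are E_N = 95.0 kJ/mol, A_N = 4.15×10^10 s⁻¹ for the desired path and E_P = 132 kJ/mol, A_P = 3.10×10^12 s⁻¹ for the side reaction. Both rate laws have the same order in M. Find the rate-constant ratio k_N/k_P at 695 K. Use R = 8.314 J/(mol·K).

Since both paths have the same order in M, the concentration cancels and S_{N/P} = k_N/k_P = (A_N/A_P)·exp[(E_P−E_N)/(RT)].
(E_P−E_N)/(RT) = (132−95.0)×10³/(8.314×695) = 37000/5778 = 6.403.
k_N/k_P = (4.15×10^10/3.10×10^12)·exp(6.403) = 0.01339 × 603.9 = 8.08.
Since E_N < E_P, lowering the temperature improves selectivity toward N.

8.08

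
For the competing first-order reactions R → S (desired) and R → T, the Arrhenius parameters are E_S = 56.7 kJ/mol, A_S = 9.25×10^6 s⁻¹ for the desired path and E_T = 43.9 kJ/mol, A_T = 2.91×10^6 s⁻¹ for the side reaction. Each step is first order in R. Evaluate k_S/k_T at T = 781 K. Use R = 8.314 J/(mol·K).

k_S/k_T = (A_S/A_T)·exp[−(E_S−E_T)/(RT)] = (A_S/A_T)·exp[(E_T−E_S)/(RT)].
(E_T−E_S)/(RT) = (43.9−56.7)×10³/(8.314×781) = -12800/6493 = -1.971.
k_S/k_T = (9.25×10^6/2.91×10^6)·exp(-1.971) = 3.179 × 0.1393 = 0.443.

0.443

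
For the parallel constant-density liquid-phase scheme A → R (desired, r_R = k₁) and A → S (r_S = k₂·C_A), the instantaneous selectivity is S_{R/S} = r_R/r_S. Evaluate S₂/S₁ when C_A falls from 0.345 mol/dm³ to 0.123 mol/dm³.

2.80

S_{R/S} = (k₁/k₂)·C_A⁻¹, so S₂/S₁ = (C_{A,2}/C_{A,1})⁻¹.
= 0.345/0.123 = 2.80.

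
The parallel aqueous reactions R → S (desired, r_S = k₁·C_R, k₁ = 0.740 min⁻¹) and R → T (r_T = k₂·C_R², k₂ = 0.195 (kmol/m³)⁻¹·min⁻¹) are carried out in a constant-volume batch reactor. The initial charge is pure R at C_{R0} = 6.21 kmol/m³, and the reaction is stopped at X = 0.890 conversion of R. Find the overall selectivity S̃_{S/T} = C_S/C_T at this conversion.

1.23

C_R = C_{R0}(1−X) = 0.6831 kmol/m³.
Along a PFR/batch, dC_S/dC_R = −r_S/(r_S+r_T) = −k₁/(k₁+k₂·C_R).
Integrating from C_{R0} to C_R: C_S = (0.740/0.195)·ln[(0.740+0.195·6.21)/(0.740+0.195·0.683)] = 3.795·ln(1.951/0.8732) = 3.051 kmol/m³.
C_T = (C_{R0}−C_R)−C_S = 2.476 kmol/m³; S̃_{S/T} = 3.051/2.476 = 1.23.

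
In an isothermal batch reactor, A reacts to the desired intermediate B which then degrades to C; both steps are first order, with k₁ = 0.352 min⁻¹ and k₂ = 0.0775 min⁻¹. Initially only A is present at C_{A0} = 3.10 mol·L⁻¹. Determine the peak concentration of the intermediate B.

At the optimum, C_{B,max}/C_{A0} = (k₁/k₂)^[k₂/(k₂−k₁)].
= (0.352/0.0775)^(0.0775/(0.0775−0.352)) = (4.542)^(-0.2823) = 0.6523.
C_{B,max} = 0.6523×3.10 = 2.02 mol·L⁻¹.

2.02 mol·L⁻¹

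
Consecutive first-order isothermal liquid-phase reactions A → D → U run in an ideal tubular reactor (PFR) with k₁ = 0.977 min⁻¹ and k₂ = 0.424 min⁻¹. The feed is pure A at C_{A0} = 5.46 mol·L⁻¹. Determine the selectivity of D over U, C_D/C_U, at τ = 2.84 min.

0.810

For first-order series with pure A initially, C_D(τ) = k₁C_{A0}/(k₂−k₁)·(e^(−k₁τ) − e^(−k₂τ)).
e^(−k₁τ) = e^(−0.977×2.84) = e^(−2.775) = 0.06237; e^(−k₂τ) = e^(−1.204) = 0.2999.
C_D = 0.977×5.46/(0.424−0.977) × (0.06237−0.2999) = (-9.646)×(-0.2376) = 2.292 mol·L⁻¹.
C_A = C_{A0}e^(−k₁τ) = 0.3405 mol·L⁻¹, so C_U = C_{A0}−C_A−C_D = 2.828 mol·L⁻¹; C_D/C_U = 0.810.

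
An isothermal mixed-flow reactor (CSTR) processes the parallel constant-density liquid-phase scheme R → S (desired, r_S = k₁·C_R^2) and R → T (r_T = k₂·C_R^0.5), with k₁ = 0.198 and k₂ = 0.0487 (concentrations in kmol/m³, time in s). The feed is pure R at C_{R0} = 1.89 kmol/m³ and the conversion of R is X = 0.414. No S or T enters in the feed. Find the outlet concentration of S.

0.646 kmol/m³

Exit C_R = C_{R0}(1−X) = 1.89×0.586 = 1.108 kmol/m³.
A CSTR operates uniformly at the exit composition, giving r_S = 0.2429 and r_T = 0.05125 (each k·C_R^n at C_R = 1.108).
Fraction of consumed R going to S: r_S/(r_S+r_T) = 0.8257.
C_S = 0.8257·C_{R0}·X = 0.8257×1.89×0.414 = 0.646 kmol/m³.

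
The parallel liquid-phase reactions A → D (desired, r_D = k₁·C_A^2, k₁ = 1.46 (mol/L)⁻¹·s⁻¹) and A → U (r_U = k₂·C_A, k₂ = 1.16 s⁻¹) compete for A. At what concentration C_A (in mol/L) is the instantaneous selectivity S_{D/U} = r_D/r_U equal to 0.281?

S_{D/U} = (k₁/k₂)·C_A ⇒ C_A = S·k₂/k₁.
= 0.281×1.16/1.46 = 0.223 mol/L.

0.223 mol/L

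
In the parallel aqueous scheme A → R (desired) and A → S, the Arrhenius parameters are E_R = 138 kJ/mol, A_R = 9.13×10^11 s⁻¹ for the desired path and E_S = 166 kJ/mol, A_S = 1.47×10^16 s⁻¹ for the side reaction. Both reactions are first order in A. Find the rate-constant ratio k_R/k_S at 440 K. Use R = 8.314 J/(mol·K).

0.131

With equal orders, S_{R/S} = k_R/k_S = (A_R/A_S)·exp[(E_S−E_R)/(RT)].
(E_S−E_R)/(RT) = (166−138)×10³/(8.314×440) = 28000/3658 = 7.654.
k_R/k_S = (9.13×10^11/1.47×10^16)·exp(7.654) = 6.211×10^-5 × 2109 = 0.131.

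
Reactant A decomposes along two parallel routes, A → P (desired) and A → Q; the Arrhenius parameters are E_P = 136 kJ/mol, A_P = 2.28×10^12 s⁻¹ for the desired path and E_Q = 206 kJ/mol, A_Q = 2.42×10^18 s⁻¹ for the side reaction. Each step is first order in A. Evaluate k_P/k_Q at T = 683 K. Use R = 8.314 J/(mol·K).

Since both paths have the same order in A, the concentration cancels and S_{P/Q} = k_P/k_Q = (A_P/A_Q)·exp[(E_Q−E_P)/(RT)].
(E_Q−E_P)/(RT) = (206−136)×10³/(8.314×683) = 70000/5678 = 12.33.
k_P/k_Q = (2.28×10^12/2.42×10^18)·exp(12.33) = 9.421×10^-7 × 2.258×10^5 = 0.213.
Since E_P < E_Q, lowering the temperature improves selectivity toward P.

0.213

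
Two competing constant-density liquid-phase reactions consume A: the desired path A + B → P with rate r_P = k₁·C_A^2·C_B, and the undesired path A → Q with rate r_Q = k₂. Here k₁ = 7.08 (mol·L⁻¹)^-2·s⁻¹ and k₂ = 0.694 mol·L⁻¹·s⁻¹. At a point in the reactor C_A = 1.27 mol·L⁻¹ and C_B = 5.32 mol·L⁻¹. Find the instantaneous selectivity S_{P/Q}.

S_{P/Q} = r_P/r_Q = (k₁·C_A^2·C_B)/(k₂) = (k₁/k₂)·C_A^2·C_B.
= (7.08×1.270^2×5.320) / (0.694) = 60.75/0.6940 = 87.5.
Since the desired path is higher order in A, keeping C_A high (PFR or concentrated feed) favours P.

87.5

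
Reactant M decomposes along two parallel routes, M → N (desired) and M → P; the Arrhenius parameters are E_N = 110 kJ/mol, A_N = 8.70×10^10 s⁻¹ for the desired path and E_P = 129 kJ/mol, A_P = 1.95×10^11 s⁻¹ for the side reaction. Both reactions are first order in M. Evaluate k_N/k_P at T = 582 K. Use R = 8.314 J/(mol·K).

22.6

Since both paths have the same order in M, the concentration cancels and S_{N/P} = k_N/k_P = (A_N/A_P)·exp[(E_P−E_N)/(RT)].
(E_P−E_N)/(RT) = (129−110)×10³/(8.314×582) = 19000/4839 = 3.927.
k_N/k_P = (8.70×10^10/1.95×10^11)·exp(3.927) = 0.4462 × 50.74 = 22.6.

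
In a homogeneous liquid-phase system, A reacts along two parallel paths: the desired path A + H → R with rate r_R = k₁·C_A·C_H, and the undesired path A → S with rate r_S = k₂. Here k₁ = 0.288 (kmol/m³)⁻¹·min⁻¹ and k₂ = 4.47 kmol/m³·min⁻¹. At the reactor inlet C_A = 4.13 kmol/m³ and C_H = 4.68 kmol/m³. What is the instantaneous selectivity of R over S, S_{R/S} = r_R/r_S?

1.25

S_{R/S} = r_R/r_S = (k₁·C_A·C_H)/(k₂) = (k₁/k₂)·C_A·C_H.
= (0.288×4.130×4.680) / (4.47) = 5.567/4.470 = 1.25.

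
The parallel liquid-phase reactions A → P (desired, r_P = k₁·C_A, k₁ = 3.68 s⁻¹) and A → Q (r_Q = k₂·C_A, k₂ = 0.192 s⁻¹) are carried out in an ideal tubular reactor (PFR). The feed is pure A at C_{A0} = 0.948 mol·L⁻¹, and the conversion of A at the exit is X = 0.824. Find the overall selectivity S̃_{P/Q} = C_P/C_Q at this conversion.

19.2

C_A = C_{A0}(1−X) = 0.1668 mol·L⁻¹.
Both paths are first order in A, so the instantaneous fraction to P is constant: dC_P/d(−C_A) = k₁/(k₁+k₂) = 0.9504.
C_P = 0.9504·(C_{A0}−C_A) = 0.9504×0.7812 = 0.742 mol·L⁻¹.
C_Q = (C_{A0}−C_A)−C_P = 0.03873 mol·L⁻¹; S̃_{P/Q} = 0.7424/0.03873 = 19.2.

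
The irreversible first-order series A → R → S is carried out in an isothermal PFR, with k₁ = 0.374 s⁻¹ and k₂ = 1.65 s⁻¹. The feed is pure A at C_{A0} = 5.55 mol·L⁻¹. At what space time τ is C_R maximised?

For first-order series the maximum of C_R occurs at τ_opt = ln(k₂/k₁)/(k₂−k₁).
= ln(1.65/0.374)/(1.65−0.374) = ln(4.412)/1.276 = 1.484/1.276 = 1.16 s.

1.16 s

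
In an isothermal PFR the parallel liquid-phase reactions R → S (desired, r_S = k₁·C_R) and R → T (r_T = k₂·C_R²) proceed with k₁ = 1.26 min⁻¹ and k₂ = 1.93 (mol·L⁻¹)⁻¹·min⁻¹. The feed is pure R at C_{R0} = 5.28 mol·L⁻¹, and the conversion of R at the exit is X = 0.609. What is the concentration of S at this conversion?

C_R = C_{R0}(1−X) = 2.064 mol·L⁻¹.
Along a PFR/batch, dC_S/dC_R = −r_S/(r_S+r_T) = −k₁/(k₁+k₂·C_R).
Integrating from C_{R0} to C_R: C_S = (1.26/1.93)·ln[(1.26+1.93·5.28)/(1.26+1.93·2.06)] = 0.6528·ln(11.45/5.244) = 0.5098 mol·L⁻¹.

0.510 mol·L⁻¹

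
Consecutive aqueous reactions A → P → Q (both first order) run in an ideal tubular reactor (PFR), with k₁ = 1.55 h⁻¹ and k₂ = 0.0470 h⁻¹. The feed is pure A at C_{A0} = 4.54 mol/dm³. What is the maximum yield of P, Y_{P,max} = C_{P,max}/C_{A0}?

0.896

For a first-order series the maximum intermediate yield is C_{P,max}/C_{A0} = (k₁/k₂)^[k₂/(k₂−k₁)].
= (1.55/0.0470)^(0.0470/(0.0470−1.55)) = (32.98)^(-0.03127) = 0.8964.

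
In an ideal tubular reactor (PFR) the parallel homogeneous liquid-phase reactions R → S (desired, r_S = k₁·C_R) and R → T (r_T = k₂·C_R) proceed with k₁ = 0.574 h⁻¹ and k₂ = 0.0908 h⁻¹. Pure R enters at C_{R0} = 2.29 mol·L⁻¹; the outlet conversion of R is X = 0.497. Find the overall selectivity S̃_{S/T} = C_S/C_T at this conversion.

C_R = C_{R0}(1−X) = 1.152 mol·L⁻¹.
Both paths are first order in R, so the instantaneous fraction to S is constant: dC_S/d(−C_R) = k₁/(k₁+k₂) = 0.8634.
C_S = 0.8634·(C_{R0}−C_R) = 0.8634×1.138 = 0.983 mol·L⁻¹.
C_T = (C_{R0}−C_R)−C_S = 0.1554 mol·L⁻¹; S̃_{S/T} = 0.9827/0.1554 = 6.32.

6.32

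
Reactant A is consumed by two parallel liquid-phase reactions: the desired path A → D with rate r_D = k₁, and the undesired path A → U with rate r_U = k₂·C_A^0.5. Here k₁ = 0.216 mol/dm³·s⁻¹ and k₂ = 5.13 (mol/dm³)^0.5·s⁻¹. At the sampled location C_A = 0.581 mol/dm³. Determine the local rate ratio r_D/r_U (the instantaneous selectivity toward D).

S_{D/U} = r_D/r_U = (k₁)/(k₂·C_A^0.5) = (k₁/k₂)·C_A^-0.5.
= (0.216) / (5.13×0.5810^0.5) = 0.2160/3.910 = 0.0552.
The undesired path is higher order in A, so low C_A (CSTR or dilute feed) favours D.

0.0552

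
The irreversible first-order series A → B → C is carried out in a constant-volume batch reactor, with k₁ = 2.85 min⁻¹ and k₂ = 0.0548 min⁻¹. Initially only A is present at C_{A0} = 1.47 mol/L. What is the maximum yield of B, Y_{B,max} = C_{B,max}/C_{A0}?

0.925

Evaluating C_B at t_opt = ln(k₂/k₁)/(k₂−k₁) gives C_{B,max}/C_{A0} = (k₁/k₂)^[k₂/(k₂−k₁)].
= (2.85/0.0548)^(0.0548/(0.0548−2.85)) = (52.01)^(-0.01961) = 0.9255.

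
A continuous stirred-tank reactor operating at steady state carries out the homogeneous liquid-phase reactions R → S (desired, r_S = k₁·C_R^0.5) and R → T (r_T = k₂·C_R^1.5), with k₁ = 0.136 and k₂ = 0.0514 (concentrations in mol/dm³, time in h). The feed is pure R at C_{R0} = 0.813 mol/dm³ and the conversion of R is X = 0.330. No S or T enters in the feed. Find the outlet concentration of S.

0.222 mol/dm³

Exit C_R = C_{R0}(1−X) = 0.813×0.670 = 0.5447 mol/dm³.
A CSTR operates uniformly at the exit composition, giving r_S = 0.1004 and r_T = 0.02066 (each k·C_R^n at C_R = 0.5447).
Fraction of consumed R going to S: r_S/(r_S+r_T) = 0.8293.
C_S = 0.8293·C_{R0}·X = 0.8293×0.813×0.330 = 0.222 mol/dm³.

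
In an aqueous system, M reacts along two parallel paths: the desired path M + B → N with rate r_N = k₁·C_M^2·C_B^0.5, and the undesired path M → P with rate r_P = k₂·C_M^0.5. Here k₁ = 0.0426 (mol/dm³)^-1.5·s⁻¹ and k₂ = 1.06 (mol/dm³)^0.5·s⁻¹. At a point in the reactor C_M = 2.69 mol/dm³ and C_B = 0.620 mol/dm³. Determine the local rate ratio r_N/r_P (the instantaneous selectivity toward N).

0.140

S_{N/P} = r_N/r_P = (k₁·C_M^2·C_B^0.5)/(k₂·C_M^0.5) = (k₁/k₂)·C_M^1.5·C_B^0.5.
= (0.0426×2.690^2×0.6200^0.5) / (1.06×2.690^0.5) = 0.2427/1.739 = 0.140.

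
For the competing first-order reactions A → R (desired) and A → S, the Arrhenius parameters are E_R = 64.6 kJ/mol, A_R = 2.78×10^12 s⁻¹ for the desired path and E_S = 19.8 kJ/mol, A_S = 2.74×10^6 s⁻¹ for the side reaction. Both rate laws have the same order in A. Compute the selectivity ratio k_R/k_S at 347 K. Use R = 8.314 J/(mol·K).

k_R/k_S = (A_R/A_S)·exp[−(E_R−E_S)/(RT)] = (A_R/A_S)·exp[(E_S−E_R)/(RT)].
(E_S−E_R)/(RT) = (19.8−64.6)×10³/(8.314×347) = -44800/2885 = -15.53.
k_R/k_S = (2.78×10^12/2.74×10^6)·exp(-15.53) = 1.015×10^6 × 1.803×10^-7 = 0.183.
Since E_R > E_S, raising the temperature improves selectivity toward R.

0.183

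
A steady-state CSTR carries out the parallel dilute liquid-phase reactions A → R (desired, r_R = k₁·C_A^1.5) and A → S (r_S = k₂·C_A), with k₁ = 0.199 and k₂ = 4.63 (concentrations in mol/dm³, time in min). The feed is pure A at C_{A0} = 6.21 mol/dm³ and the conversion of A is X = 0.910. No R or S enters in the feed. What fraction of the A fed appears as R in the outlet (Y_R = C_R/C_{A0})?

Exit C_A = C_{A0}(1−X) = 6.21×0.0900 = 0.5589 mol/dm³.
A CSTR operates uniformly at the exit composition, giving r_R = 0.08315 and r_S = 2.588 (each k·C_A^n at C_A = 0.5589).
Fraction of consumed A going to R: r_R/(r_R+r_S) = 0.03113.
C_R = 0.03113·C_{A0}·X = 0.03113×6.21×0.910 = 0.176 mol/dm³; Y_R = C_R/C_{A0} = 0.0283.

0.0283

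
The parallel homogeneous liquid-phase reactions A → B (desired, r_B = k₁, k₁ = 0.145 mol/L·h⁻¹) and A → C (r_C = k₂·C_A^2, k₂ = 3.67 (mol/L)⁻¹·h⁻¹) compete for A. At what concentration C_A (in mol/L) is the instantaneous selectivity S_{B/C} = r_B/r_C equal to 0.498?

S_{B/C} = (k₁/k₂)·C_A^-2 ⇒ C_A = (S·k₂/k₁)^(-0.5).
= (0.498×3.67/0.145)^(-0.5) = (12.60)^(-0.5) = 0.282 mol/L.

0.282 mol/L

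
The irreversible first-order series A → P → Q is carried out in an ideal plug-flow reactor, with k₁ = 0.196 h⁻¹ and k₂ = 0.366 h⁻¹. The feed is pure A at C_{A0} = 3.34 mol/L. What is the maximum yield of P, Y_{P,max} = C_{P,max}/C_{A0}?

Evaluating C_P at τ_opt = ln(k₂/k₁)/(k₂−k₁) gives C_{P,max}/C_{A0} = (k₁/k₂)^[k₂/(k₂−k₁)].
= (0.196/0.366)^(0.366/(0.366−0.196)) = (0.5355)^(2.153) = 0.2607.

0.261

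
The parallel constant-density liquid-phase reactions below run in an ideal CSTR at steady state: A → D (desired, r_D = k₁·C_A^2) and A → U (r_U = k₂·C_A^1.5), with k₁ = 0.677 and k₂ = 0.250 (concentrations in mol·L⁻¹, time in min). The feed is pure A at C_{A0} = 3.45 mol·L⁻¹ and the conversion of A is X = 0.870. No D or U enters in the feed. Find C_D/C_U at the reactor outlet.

1.81

Exit C_A = C_{A0}(1−X) = 3.45×0.130 = 0.4485 mol·L⁻¹.
Rates in a CSTR are evaluated at the outlet concentration: r_D = 0.677×0.4485^2 = 0.1362, r_U = 0.250×0.4485^1.5 = 0.07509.
Overall selectivity = C_D/C_U = r_Dτ/(r_Uτ) = r_D/r_U = 1.81.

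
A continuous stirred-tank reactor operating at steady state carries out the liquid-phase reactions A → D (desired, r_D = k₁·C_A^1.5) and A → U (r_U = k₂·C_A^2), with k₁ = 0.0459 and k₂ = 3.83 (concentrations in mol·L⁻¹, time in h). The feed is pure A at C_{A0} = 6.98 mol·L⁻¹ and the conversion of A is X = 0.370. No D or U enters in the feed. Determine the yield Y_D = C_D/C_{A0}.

Exit C_A = C_{A0}(1−X) = 6.98×0.630 = 4.397 mol·L⁻¹.
A CSTR operates uniformly at the exit composition, giving r_D = 0.4233 and r_U = 74.06 (each k·C_A^n at C_A = 4.397).
Fraction of consumed A going to D: r_D/(r_D+r_U) = 0.005683.
C_D = 0.005683·C_{A0}·X = 0.005683×6.98×0.370 = 0.0147 mol·L⁻¹; Y_D = C_D/C_{A0} = 0.00210.

0.00210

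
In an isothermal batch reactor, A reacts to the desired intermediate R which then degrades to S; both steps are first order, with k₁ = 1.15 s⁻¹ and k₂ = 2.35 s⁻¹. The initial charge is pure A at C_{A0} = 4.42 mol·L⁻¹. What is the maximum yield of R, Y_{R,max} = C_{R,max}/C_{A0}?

0.247

For a first-order series the maximum intermediate yield is C_{R,max}/C_{A0} = (k₁/k₂)^[k₂/(k₂−k₁)].
= (1.15/2.35)^(2.35/(2.35−1.15)) = (0.4894)^(1.958) = 0.2467.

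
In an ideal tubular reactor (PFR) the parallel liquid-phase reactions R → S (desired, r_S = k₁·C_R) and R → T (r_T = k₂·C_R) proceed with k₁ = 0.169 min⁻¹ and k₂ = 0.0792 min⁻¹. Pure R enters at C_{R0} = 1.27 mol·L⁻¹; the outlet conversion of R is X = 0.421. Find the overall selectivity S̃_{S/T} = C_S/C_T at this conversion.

C_R = C_{R0}(1−X) = 0.7353 mol·L⁻¹.
Both paths are first order in R, so the instantaneous fraction to S is constant: dC_S/d(−C_R) = k₁/(k₁+k₂) = 0.6809.
C_S = 0.6809·(C_{R0}−C_R) = 0.6809×0.5347 = 0.364 mol·L⁻¹.
C_T = (C_{R0}−C_R)−C_S = 0.1706 mol·L⁻¹; S̃_{S/T} = 0.3641/0.1706 = 2.13.

2.13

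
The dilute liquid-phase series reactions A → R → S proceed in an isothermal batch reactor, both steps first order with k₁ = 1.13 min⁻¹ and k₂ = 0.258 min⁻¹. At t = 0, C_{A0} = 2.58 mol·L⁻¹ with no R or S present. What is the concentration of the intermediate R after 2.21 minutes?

The intermediate concentration in a first-order A→B→C sequence is C_R = k₁C_{A0}(e^(−k₁t) − e^(−k₂t))/(k₂−k₁).
e^(−k₁t) = e^(−1.13×2.21) = e^(−2.497) = 0.08231; e^(−k₂t) = e^(−0.5702) = 0.5654.
C_R = 1.13×2.58/(0.258−1.13) × (0.08231−0.5654) = (-3.343)×(-0.4831) = 1.615 mol·L⁻¹.

1.62 mol·L⁻¹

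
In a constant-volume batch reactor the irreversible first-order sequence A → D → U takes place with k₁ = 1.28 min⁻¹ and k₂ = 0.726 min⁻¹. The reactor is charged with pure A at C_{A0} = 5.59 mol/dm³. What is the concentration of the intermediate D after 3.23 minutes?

1.03 mol/dm³

The intermediate concentration in a first-order A→B→C sequence is C_D = k₁C_{A0}(e^(−k₁t) − e^(−k₂t))/(k₂−k₁).
e^(−k₁t) = e^(−1.28×3.23) = e^(−4.134) = 0.01601; e^(−k₂t) = e^(−2.345) = 0.09585.
C_D = 1.28×5.59/(0.726−1.28) × (0.01601−0.09585) = (-12.92)×(-0.07984) = 1.031 mol/dm³.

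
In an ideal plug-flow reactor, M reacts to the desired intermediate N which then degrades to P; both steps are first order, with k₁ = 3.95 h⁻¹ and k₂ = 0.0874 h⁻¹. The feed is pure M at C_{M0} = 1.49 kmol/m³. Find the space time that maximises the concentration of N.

0.987 h

The intermediate peaks when r₁ = r₂, i.e. k₁e^(−k₁τ) = k₂e^(−k₂τ), giving τ_opt = ln(k₂/k₁)/(k₂−k₁).
= ln(0.0874/3.95)/(0.0874−3.95) = ln(0.02213)/-3.863 = -3.811/-3.863 = 0.987 h.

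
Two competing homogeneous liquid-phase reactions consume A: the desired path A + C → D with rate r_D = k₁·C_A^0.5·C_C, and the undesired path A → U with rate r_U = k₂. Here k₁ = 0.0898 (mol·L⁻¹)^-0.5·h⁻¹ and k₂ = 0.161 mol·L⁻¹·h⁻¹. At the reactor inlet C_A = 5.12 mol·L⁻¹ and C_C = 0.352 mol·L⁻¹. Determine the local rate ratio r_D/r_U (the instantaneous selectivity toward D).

0.444

S_{D/U} = r_D/r_U = (k₁·C_A^0.5·C_C)/(k₂) = (k₁/k₂)·C_A^0.5·C_C.
= (0.0898×5.120^0.5×0.3520) / (0.161) = 0.07152/0.1610 = 0.444.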